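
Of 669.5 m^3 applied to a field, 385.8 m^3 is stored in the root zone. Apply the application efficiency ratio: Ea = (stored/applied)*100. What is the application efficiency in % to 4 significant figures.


Ea = (385.8/669.5)*100 = 57.63 %
Therefore the application efficiency = 57.63 %.


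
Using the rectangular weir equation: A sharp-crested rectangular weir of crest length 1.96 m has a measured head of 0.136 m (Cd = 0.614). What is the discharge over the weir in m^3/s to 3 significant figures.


Approach: apply the rectangular weir equation, Q = (2/3)*Cd*L*sqrt(2g)*H^1.5.
Q = (2/3)*0.614*1.96*sqrt(2*9.81)*0.136^1.5 = 0.178 m^3/s
Therefore the discharge over the weir = 0.178 m^3/s.


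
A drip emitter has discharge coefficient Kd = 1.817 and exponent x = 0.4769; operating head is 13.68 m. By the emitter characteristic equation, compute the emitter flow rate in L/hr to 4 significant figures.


Approach: apply the emitter characteristic equation, q = Kd * h^x.
q = 1.817 * 13.68^0.4769 = 6.326 L/hr
Therefore the emitter flow rate = 6.326 L/hr.


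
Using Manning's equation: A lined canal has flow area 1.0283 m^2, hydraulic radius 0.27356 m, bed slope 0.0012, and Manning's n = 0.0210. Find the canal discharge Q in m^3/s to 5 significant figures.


Approach: apply Manning's equation, Q = (1/n)*A*R^(2/3)*S^(1/2).
Q = (1/0.0210) * 1.0283 * 0.27356^(2/3) * 0.0012^(1/2) = 0.71481 m^3/s
Therefore the canal discharge Q = 0.71481 m^3/s.


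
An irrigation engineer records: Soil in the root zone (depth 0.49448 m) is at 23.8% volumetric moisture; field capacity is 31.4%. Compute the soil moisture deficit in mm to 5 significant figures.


Approach: apply the soil moisture deficit relation, SMD = (FC - theta)/100 * depth * 1000.
SMD = (31.4 - 23.8)/100 * 0.49448 * 1000 = 37.580 mm
Therefore the soil moisture deficit = 37.580 mm.


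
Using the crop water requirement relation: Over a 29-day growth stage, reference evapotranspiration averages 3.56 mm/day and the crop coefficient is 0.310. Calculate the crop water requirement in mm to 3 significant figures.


Approach: apply the crop water requirement relation, CWR = ET0 * Kc * days.
CWR = 3.56 * 0.310 * 29 = 32.0 mm
Therefore the crop water requirement = 32.0 mm.


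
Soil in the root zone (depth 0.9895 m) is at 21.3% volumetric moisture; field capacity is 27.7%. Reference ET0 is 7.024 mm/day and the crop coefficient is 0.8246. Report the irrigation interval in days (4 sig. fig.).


Approach: apply soil-water budget scheduling, SMD = (FC-theta)/100*depth*1000; ETc = ET0*Kc; interval = SMD/ETc.
Step 1 — soil moisture deficit:
  SMD = (27.7 - 21.3)/100 * 0.9895 * 1000 = 63.3280 mm
Step 2 — daily crop ET (ETc = ET0*Kc):
  ETc = 7.024 * 0.8246 = 5.79199 mm/day
Step 3 — irrigation interval (SMD/ETc):
  interval = 63.3280 / 5.79199 = 10.93 days
Therefore the irrigation interval = 10.93 days.


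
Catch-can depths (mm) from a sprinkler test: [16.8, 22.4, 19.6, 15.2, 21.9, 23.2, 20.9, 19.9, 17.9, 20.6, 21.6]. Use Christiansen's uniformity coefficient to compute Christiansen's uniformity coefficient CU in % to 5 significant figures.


Approach: apply Christiansen's uniformity coefficient, CU = (1 - mean_abs_deviation/mean)*100.
mean = 20.00000 mm
mean |d_i - mean| = 1.927273 mm
CU = (1 - 1.927273/20.00000)*100 = 90.364 %
Therefore Christiansen's uniformity coefficient CU = 90.364 %.


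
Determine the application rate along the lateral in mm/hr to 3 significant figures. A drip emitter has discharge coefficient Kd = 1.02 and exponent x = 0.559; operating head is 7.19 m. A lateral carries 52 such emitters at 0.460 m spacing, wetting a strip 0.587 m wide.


Approach: apply the emitter equation with a lateral mass balance, q = Kd*h^x; Q = n*q; rate = Q/(n*spacing*width).
Step 1 — single emitter flow (q = Kd*h^x):
  q = 1.02 * 7.19^0.559 = 3.0726 L/hr
Step 2 — total lateral flow: Q = 52 * 3.0726 = 159.78 L/hr
Step 3 — wetted area: A = 52 * 0.460 * 0.587 = 14.041 m^2
Step 4 — application rate: Q/A = 159.78/14.041 = 11.4 mm/hr
Therefore the application rate along the lateral = 11.4 mm/hr.


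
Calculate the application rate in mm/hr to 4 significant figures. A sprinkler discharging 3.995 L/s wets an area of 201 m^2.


Approach: apply the application rate relation, rate = (Q/A)*3600.
rate = (3.995 / 201) * 3600 = 71.55 mm/hr
Therefore the application rate = 71.55 mm/hr.


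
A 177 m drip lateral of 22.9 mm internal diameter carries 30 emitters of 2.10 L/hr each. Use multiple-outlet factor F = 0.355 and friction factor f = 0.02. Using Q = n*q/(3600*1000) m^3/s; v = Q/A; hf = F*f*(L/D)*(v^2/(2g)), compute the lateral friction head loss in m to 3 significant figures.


Q = 30*2.10/(3600*1000) = 1.7500e-05 m^3/s
A = pi*(22.9e-3/2)^2 = 4.1187e-04 m^2, so v = Q/A = 0.042489 m/s
hf = 0.355*0.02*(177/0.0229)*(0.042489^2/(2*9.81)) = 0.00505 m
Therefore the lateral friction head loss = 0.00505 m.


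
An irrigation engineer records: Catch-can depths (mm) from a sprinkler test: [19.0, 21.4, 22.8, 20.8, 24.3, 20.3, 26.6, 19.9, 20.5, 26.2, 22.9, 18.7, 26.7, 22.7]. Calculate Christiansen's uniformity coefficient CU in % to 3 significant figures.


Approach: apply Christiansen's uniformity coefficient, CU = (1 - mean_abs_deviation/mean)*100.
mean = 22.343 mm
mean |d_i - mean| = 2.2571 mm
CU = (1 - 2.2571/22.343)*100 = 89.9 %
Therefore Christiansen's uniformity coefficient CU = 89.9 %.


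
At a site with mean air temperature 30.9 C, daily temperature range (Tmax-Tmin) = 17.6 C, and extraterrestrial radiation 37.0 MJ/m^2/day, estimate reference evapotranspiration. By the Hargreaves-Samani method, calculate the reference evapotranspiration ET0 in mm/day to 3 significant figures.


Approach: apply the Hargreaves-Samani method, ET0 = 0.0023*(Tmean+17.8)*sqrt(Tmax-Tmin)*0.408*Ra.
ET0 = 0.0023*(30.9+17.8)*sqrt(17.6)*0.408*37.0 = 7.09 mm/day
Therefore the reference evapotranspiration ET0 = 7.09 mm/day.


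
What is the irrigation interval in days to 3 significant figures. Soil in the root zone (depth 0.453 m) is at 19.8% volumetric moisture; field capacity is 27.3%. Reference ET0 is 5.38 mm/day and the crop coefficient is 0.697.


Approach: apply soil-water budget scheduling, SMD = (FC-theta)/100*depth*1000; ETc = ET0*Kc; interval = SMD/ETc.
Step 1 — soil moisture deficit:
  SMD = (27.3 - 19.8)/100 * 0.453 * 1000 = 33.975 mm
Step 2 — daily crop ET (ETc = ET0*Kc):
  ETc = 5.38 * 0.697 = 3.7499 mm/day
Step 3 — irrigation interval (SMD/ETc):
  interval = 33.975 / 3.7499 = 9.06 days
Therefore the irrigation interval = 9.06 days.


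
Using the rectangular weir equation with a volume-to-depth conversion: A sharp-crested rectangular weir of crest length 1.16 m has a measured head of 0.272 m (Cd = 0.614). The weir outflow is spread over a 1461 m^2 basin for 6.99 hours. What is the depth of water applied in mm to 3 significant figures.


Approach: apply the rectangular weir equation with a volume-to-depth conversion, Q = (2/3)*Cd*L*sqrt(2g)*H^1.5; d = Q*t/A * 1000.
Step 1 — weir discharge:
  Q = (2/3)*0.614*1.16*sqrt(2*9.81)*0.272^1.5 = 0.29836 m^3/s
Step 2 — volume: V = 0.29836 * 6.99*3600 = 7507.9 m^3
Step 3 — depth: d = V/A * 1000 = 7507.9/1461 * 1000 = 5140 mm
Therefore the depth of water applied = 5140 mm.


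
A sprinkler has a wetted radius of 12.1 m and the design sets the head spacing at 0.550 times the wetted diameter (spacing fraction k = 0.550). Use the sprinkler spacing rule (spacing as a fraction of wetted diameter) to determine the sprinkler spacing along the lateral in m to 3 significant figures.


Approach: apply the sprinkler spacing rule (spacing as a fraction of wetted diameter), S = k*(2*R).
S = 0.550 * (2 * 12.1) = 13.3 m
Therefore the sprinkler spacing along the lateral = 13.3 m.


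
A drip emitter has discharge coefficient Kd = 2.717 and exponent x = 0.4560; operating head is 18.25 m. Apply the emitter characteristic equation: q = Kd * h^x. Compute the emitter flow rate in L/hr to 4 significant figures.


q = 2.717 * 18.25^0.4560 = 10.21 L/hr
Therefore the emitter flow rate = 10.21 L/hr.


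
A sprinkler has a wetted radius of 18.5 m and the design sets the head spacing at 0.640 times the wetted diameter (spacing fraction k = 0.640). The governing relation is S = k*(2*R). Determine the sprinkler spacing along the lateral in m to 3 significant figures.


S = 0.640 * (2 * 18.5) = 23.7 m
Therefore the sprinkler spacing along the lateral = 23.7 m.


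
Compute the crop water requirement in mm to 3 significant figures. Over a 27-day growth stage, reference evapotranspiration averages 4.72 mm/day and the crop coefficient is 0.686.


Approach: apply the crop water requirement relation, CWR = ET0 * Kc * days.
CWR = 4.72 * 0.686 * 27 = 87.4 mm
Therefore the crop water requirement = 87.4 mm.


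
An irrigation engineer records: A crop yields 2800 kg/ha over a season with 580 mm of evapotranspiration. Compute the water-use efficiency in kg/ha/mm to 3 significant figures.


Approach: apply the water-use efficiency ratio, WUE = yield/ET.
WUE = 2800 / 580 = 4.83 kg/ha/mm
Therefore the water-use efficiency = 4.83 kg/ha/mm.


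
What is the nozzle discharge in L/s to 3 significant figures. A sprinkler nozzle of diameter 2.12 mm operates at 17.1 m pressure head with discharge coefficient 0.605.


Approach: apply the orifice equation, Q = Cd*A*sqrt(2*g*h), A = pi*(d/2)^2.
A = pi*(2.12e-3/2)^2 = 3.5299e-06 m^2
Q = 0.605 * 3.5299e-06 * sqrt(2*9.81*17.1) * 1000 = 0.0391 L/s
Therefore the nozzle discharge = 0.0391 L/s.


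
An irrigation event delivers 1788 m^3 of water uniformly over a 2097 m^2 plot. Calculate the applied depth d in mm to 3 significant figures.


Approach: apply depth from volume over area, d = (V/A)*1000.
d = (1788 / 2097) * 1000 = 853 mm
Therefore the applied depth d = 853 mm.


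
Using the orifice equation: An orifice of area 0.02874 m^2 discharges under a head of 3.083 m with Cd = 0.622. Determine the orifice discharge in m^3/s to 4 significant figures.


Approach: apply the orifice equation, Q = Cd*A*sqrt(2*g*h).
Q = 0.622 * 0.02874 * sqrt(2*9.81*3.083) = 0.1390 m^3/s
Therefore the orifice discharge = 0.1390 m^3/s.


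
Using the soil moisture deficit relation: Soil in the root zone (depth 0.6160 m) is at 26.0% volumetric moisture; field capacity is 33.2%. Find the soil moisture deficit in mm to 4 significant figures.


Approach: apply the soil moisture deficit relation, SMD = (FC - theta)/100 * depth * 1000.
SMD = (33.2 - 26.0)/100 * 0.6160 * 1000 = 44.35 mm
Therefore the soil moisture deficit = 44.35 mm.


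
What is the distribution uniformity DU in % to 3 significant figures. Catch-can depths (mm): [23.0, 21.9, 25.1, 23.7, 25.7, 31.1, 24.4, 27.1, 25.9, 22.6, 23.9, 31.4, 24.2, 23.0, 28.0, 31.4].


Approach: apply the low-quarter distribution uniformity, DU = (mean of lowest quarter of readings / overall mean)*100.
sorted lowest 4 of 16: [21.9, 22.6, 23.0, 23.0] -> mean = 22.625 mm
overall mean = 25.775 mm
DU = (22.625/25.775)*100 = 87.8 %
Therefore the distribution uniformity DU = 87.8 %.


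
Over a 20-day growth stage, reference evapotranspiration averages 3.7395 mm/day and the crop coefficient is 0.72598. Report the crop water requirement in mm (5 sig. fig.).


Approach: apply the crop water requirement relation, CWR = ET0 * Kc * days.
CWR = 3.7395 * 0.72598 * 20 = 54.296 mm
Therefore the crop water requirement = 54.296 mm.


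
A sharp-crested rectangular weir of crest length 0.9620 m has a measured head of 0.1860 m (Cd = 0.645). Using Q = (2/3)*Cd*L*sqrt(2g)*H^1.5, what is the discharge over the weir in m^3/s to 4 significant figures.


Q = (2/3)*0.645*0.9620*sqrt(2*9.81)*0.1860^1.5 = 0.1470 m^3/s
Therefore the discharge over the weir = 0.1470 m^3/s.


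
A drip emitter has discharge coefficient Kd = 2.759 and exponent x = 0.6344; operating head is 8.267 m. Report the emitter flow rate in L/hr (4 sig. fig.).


Approach: apply the emitter characteristic equation, q = Kd * h^x.
q = 2.759 * 8.267^0.6344 = 10.54 L/hr
Therefore the emitter flow rate = 10.54 L/hr.


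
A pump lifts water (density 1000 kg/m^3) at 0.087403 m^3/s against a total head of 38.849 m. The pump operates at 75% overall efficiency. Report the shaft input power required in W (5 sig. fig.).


Approach: apply hydraulic power then efficiency conversion, P = rho*g*Q*H; P_in = P/eta.
Step 1 — hydraulic power (P = rho*g*Q*H):
  P = 1000 * 9.81 * 0.087403 * 38.849 = 33310.04 W
Step 2 — input power: P_in = P/eta = 33310.04 / 0.75 = 44413 W
Therefore the shaft input power required = 44413 W.


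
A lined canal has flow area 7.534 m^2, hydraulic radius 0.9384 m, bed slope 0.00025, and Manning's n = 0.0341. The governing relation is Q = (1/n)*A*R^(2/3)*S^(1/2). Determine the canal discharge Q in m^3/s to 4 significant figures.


Q = (1/0.0341) * 7.534 * 0.9384^(2/3) * 0.00025^(1/2) = 3.348 m^3/s
Therefore the canal discharge Q = 3.348 m^3/s.


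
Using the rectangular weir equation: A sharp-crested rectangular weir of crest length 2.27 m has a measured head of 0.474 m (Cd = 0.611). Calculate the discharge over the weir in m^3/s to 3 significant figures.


Approach: apply the rectangular weir equation, Q = (2/3)*Cd*L*sqrt(2g)*H^1.5.
Q = (2/3)*0.611*2.27*sqrt(2*9.81)*0.474^1.5 = 1.34 m^3/s
Therefore the discharge over the weir = 1.34 m^3/s.


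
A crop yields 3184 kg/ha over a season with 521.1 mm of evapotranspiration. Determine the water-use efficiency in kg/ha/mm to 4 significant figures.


Approach: apply the water-use efficiency ratio, WUE = yield/ET.
WUE = 3184 / 521.1 = 6.110 kg/ha/mm
Therefore the water-use efficiency = 6.110 kg/ha/mm.


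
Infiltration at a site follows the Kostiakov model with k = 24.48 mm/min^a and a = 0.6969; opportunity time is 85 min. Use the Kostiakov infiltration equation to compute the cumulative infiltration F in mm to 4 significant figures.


Approach: apply the Kostiakov infiltration equation, F = k*t^a.
F = 24.48 * 85^0.6969 = 541.3 mm
Therefore the cumulative infiltration F = 541.3 mm.


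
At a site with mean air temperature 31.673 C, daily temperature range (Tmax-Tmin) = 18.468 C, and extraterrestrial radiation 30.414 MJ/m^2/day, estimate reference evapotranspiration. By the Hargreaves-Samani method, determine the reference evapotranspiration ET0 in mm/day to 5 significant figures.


Approach: apply the Hargreaves-Samani method, ET0 = 0.0023*(Tmean+17.8)*sqrt(Tmax-Tmin)*0.408*Ra.
ET0 = 0.0023*(31.673+17.8)*sqrt(18.468)*0.408*30.414 = 6.0679 mm/day
Therefore the reference evapotranspiration ET0 = 6.0679 mm/day.


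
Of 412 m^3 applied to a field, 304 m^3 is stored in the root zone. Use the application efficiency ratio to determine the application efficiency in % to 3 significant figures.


Approach: apply the application efficiency ratio, Ea = (stored/applied)*100.
Ea = (304/412)*100 = 73.8 %
Therefore the application efficiency = 73.8 %.


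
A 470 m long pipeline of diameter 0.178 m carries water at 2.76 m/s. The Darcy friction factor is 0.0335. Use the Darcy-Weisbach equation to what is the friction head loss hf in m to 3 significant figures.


Approach: apply the Darcy-Weisbach equation, hf = f*(L/D)*(v^2/(2g)).
hf = 0.0335 * (470/0.178) * (2.76^2 / (2*9.81))
hf = 34.3 m
Therefore the friction head loss hf = 34.3 m.


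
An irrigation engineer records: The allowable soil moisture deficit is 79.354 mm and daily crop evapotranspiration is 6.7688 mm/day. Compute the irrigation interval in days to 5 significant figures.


Approach: apply the irrigation interval relation, interval = SMD / ETc.
interval = 79.354 / 6.7688 = 11.723 days
Therefore the irrigation interval = 11.723 days.


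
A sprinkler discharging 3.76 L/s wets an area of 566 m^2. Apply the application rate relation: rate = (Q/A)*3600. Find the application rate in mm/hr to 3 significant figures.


rate = (3.76 / 566) * 3600 = 23.9 mm/hr
Therefore the application rate = 23.9 mm/hr.


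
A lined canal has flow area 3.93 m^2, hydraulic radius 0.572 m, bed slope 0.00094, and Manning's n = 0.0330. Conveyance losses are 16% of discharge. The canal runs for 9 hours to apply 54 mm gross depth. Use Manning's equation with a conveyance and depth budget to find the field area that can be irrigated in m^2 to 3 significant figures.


Approach: apply Manning's equation with a conveyance and depth budget, Q = (1/n)*A*R^(2/3)*S^(1/2); Q_field = Q*(1-loss); Area = Q_field*t/(d/1000).
Step 1 — canal discharge (Manning's equation):
  Q = (1/0.0330) * 3.93 * 0.572^(2/3) * 0.00094^(1/2) = 2.5160 m^3/s
Step 2 — delivered flow: Q_field = 2.5160*(1 - 16/100) = 2.1134 m^3/s
Step 3 — volume delivered: V = 2.1134 * 9*3600 = 68475 m^3
Step 4 — area served: A = V / (depth/1000) = 68475 / 0.054 = 1270000 m^2
Therefore the field area that can be irrigated = 1270000 m^2.


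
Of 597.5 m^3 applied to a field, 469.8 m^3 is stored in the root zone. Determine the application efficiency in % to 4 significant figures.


Approach: apply the application efficiency ratio, Ea = (stored/applied)*100.
Ea = (469.8/597.5)*100 = 78.63 %
Therefore the application efficiency = 78.63 %.


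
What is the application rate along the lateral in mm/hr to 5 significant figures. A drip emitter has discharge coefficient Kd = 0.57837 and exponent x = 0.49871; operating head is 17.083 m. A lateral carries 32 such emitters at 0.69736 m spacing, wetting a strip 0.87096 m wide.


Approach: apply the emitter equation with a lateral mass balance, q = Kd*h^x; Q = n*q; rate = Q/(n*spacing*width).
Step 1 — single emitter flow (q = Kd*h^x):
  q = 0.57837 * 17.083^0.49871 = 2.381759 L/hr
Step 2 — total lateral flow: Q = 32 * 2.381759 = 76.21629 L/hr
Step 3 — wetted area: A = 32 * 0.69736 * 0.87096 = 19.43593 m^2
Step 4 — application rate: Q/A = 76.21629/19.43593 = 3.9214 mm/hr
Therefore the application rate along the lateral = 3.9214 mm/hr.


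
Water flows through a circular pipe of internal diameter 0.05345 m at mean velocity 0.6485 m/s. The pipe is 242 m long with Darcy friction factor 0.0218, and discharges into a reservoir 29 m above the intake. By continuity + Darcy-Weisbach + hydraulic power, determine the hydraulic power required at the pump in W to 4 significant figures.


Approach: apply continuity + Darcy-Weisbach + hydraulic power, Q = A*v; hf = f*(L/D)*(v^2/(2g)); H = static + hf; P = rho*g*Q*H.
Step 1 — flow rate (continuity, Q = A*v):
  A = pi*(0.05345/2)^2 = 0.00224381 m^2
  Q = 0.00224381 * 0.6485 = 0.00145511 m^3/s
Step 2 — friction head loss (Darcy-Weisbach):
  hf = 0.0218 * (242/0.05345) * (0.6485^2 / (2*9.81))
  hf = 2.11566 m
Step 3 — total head: H = 29 + 2.11566 = 31.1157 m
Step 4 — hydraulic power (P = rho*g*Q*H):
  P = 1000 * 9.81 * 0.00145511 * 31.1157 = 444.2 W
Therefore the hydraulic power required at the pump = 444.2 W.


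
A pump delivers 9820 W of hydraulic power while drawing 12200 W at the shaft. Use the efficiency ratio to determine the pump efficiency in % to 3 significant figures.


Approach: apply the efficiency ratio, eta = (P_out/P_in)*100.
eta = (9820 / 12200) * 100 = 80.5 %
Therefore the pump efficiency = 80.5 %.


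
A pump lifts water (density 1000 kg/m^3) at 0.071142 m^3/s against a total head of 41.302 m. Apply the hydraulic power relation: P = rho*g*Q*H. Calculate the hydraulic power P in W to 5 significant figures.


P = 1000 * 9.81 * 0.071142 * 41.302 = 28825 W
Therefore the hydraulic power P = 28825 W.


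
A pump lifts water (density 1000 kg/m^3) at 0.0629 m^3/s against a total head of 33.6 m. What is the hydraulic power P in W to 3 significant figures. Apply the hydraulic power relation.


Approach: apply the hydraulic power relation, P = rho*g*Q*H.
P = 1000 * 9.81 * 0.0629 * 33.6 = 20700 W
Therefore the hydraulic power P = 20700 W.


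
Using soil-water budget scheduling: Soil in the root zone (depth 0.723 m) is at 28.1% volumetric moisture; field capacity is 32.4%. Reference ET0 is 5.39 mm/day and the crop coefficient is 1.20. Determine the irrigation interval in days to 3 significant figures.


Approach: apply soil-water budget scheduling, SMD = (FC-theta)/100*depth*1000; ETc = ET0*Kc; interval = SMD/ETc.
Step 1 — soil moisture deficit:
  SMD = (32.4 - 28.1)/100 * 0.723 * 1000 = 31.089 mm
Step 2 — daily crop ET (ETc = ET0*Kc):
  ETc = 5.39 * 1.20 = 6.4680 mm/day
Step 3 — irrigation interval (SMD/ETc):
  interval = 31.089 / 6.4680 = 4.81 days
Therefore the irrigation interval = 4.81 days.


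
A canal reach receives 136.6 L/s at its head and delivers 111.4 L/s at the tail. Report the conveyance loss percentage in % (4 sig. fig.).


Approach: apply the conveyance loss ratio, loss% = ((Q_head - Q_tail)/Q_head)*100.
loss = ((136.6 - 111.4)/136.6)*100 = 18.45 %
Therefore the conveyance loss percentage = 18.45 %.


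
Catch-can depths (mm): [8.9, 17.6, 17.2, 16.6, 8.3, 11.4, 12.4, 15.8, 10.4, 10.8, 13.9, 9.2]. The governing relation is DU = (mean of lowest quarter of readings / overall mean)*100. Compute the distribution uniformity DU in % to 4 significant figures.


sorted lowest 3 of 12: [8.3, 8.9, 9.2] -> mean = 8.80000 mm
overall mean = 12.7083 mm
DU = (8.80000/12.7083)*100 = 69.25 %
Therefore the distribution uniformity DU = 69.25 %.


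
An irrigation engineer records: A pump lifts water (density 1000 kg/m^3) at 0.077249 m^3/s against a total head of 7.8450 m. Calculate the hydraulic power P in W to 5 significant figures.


Approach: apply the hydraulic power relation, P = rho*g*Q*H.
P = 1000 * 9.81 * 0.077249 * 7.8450 = 5945.0 W
Therefore the hydraulic power P = 5945.0 W.


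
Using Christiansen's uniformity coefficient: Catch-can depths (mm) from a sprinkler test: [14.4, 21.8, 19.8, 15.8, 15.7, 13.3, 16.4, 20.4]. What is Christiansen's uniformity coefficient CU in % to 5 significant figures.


Approach: apply Christiansen's uniformity coefficient, CU = (1 - mean_abs_deviation/mean)*100.
mean = 17.20000 mm
mean |d_i - mean| = 2.600000 mm
CU = (1 - 2.600000/17.20000)*100 = 84.884 %
Therefore Christiansen's uniformity coefficient CU = 84.884 %.


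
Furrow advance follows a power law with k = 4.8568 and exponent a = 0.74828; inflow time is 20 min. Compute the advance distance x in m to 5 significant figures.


Approach: apply the power-law advance function, x = k*t^a.
x = 4.8568 * 20^0.74828 = 45.697 m
Therefore the advance distance x = 45.697 m.


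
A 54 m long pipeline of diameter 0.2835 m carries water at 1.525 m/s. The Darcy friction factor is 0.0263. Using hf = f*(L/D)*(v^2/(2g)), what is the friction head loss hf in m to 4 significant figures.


hf = 0.0263 * (54/0.2835) * (1.525^2 / (2*9.81))
hf = 0.5938 m
Therefore the friction head loss hf = 0.5938 m.


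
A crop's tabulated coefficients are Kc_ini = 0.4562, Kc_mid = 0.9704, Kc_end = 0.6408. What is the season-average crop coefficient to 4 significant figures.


Approach: apply a simple seasonal average, Kc_avg = (Kc_ini + Kc_mid + Kc_end)/3.
Kc_avg = (0.4562 + 0.9704 + 0.6408)/3 = 0.6891
Therefore the season-average crop coefficient = 0.6891.


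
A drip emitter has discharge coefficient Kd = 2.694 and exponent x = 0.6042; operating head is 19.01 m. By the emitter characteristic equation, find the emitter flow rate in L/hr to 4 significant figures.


Approach: apply the emitter characteristic equation, q = Kd * h^x.
q = 2.694 * 19.01^0.6042 = 15.96 L/hr
Therefore the emitter flow rate = 15.96 L/hr.


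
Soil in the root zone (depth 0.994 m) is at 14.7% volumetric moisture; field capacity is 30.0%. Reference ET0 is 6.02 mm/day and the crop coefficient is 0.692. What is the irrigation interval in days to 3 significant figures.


Approach: apply soil-water budget scheduling, SMD = (FC-theta)/100*depth*1000; ETc = ET0*Kc; interval = SMD/ETc.
Step 1 — soil moisture deficit:
  SMD = (30.0 - 14.7)/100 * 0.994 * 1000 = 152.08 mm
Step 2 — daily crop ET (ETc = ET0*Kc):
  ETc = 6.02 * 0.692 = 4.1658 mm/day
Step 3 — irrigation interval (SMD/ETc):
  interval = 152.08 / 4.1658 = 36.5 days
Therefore the irrigation interval = 36.5 days.


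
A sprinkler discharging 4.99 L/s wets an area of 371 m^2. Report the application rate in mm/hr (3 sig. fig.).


Approach: apply the application rate relation, rate = (Q/A)*3600.
rate = (4.99 / 371) * 3600 = 48.4 mm/hr
Therefore the application rate = 48.4 mm/hr.


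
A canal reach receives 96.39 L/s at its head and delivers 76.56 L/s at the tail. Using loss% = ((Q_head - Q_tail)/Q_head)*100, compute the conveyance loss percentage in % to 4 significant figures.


loss = ((96.39 - 76.56)/96.39)*100 = 20.57 %
Therefore the conveyance loss percentage = 20.57 %.


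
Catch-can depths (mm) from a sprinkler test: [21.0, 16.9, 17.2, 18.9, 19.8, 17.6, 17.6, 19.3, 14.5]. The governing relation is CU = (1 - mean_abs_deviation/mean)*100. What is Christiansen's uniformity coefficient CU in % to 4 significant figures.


mean = 18.0889 mm
mean |d_i - mean| = 1.47654 mm
CU = (1 - 1.47654/18.0889)*100 = 91.84 %
Therefore Christiansen's uniformity coefficient CU = 91.84 %.


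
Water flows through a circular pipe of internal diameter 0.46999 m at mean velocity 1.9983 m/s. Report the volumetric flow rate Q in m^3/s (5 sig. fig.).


Approach: apply the continuity equation for pipe flow, Q = A * v with A = pi*(D/2)^2.
A = pi*(0.46999/2)^2 = 0.1734871 m^2
Q = 0.1734871 * 1.9983 = 0.34668 m^3/s
Therefore the volumetric flow rate Q = 0.34668 m^3/s.


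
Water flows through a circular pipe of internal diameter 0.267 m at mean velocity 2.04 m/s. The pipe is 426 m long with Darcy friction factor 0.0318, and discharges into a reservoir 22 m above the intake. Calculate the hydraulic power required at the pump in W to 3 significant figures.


Approach: apply continuity + Darcy-Weisbach + hydraulic power, Q = A*v; hf = f*(L/D)*(v^2/(2g)); H = static + hf; P = rho*g*Q*H.
Step 1 — flow rate (continuity, Q = A*v):
  A = pi*(0.267/2)^2 = 0.055990 m^2
  Q = 0.055990 * 2.04 = 0.11422 m^3/s
Step 2 — friction head loss (Darcy-Weisbach):
  hf = 0.0318 * (426/0.267) * (2.04^2 / (2*9.81))
  hf = 10.762 m
Step 3 — total head: H = 22 + 10.762 = 32.762 m
Step 4 — hydraulic power (P = rho*g*Q*H):
  P = 1000 * 9.81 * 0.11422 * 32.762 = 36700 W
Therefore the hydraulic power required at the pump = 36700 W.


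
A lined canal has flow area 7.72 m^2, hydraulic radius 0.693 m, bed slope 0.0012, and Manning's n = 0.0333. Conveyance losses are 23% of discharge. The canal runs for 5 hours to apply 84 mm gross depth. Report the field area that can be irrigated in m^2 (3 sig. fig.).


Approach: apply Manning's equation with a conveyance and depth budget, Q = (1/n)*A*R^(2/3)*S^(1/2); Q_field = Q*(1-loss); Area = Q_field*t/(d/1000).
Step 1 — canal discharge (Manning's equation):
  Q = (1/0.0333) * 7.72 * 0.693^(2/3) * 0.0012^(1/2) = 6.2891 m^3/s
Step 2 — delivered flow: Q_field = 6.2891*(1 - 23/100) = 4.8426 m^3/s
Step 3 — volume delivered: V = 4.8426 * 5*3600 = 87166 m^3
Step 4 — area served: A = V / (depth/1000) = 87166 / 0.084 = 1040000 m^2
Therefore the field area that can be irrigated = 1040000 m^2.


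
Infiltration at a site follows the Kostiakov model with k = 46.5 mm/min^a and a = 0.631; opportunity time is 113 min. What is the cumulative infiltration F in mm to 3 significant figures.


Approach: apply the Kostiakov infiltration equation, F = k*t^a.
F = 46.5 * 113^0.631 = 918 mm
Therefore the cumulative infiltration F = 918 mm.


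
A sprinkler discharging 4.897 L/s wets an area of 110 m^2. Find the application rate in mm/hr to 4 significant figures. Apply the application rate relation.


Approach: apply the application rate relation, rate = (Q/A)*3600.
rate = (4.897 / 110) * 3600 = 160.3 mm/hr
Therefore the application rate = 160.3 mm/hr.


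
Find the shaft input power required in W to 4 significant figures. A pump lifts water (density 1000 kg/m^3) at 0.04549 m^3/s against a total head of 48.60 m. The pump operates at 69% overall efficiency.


Approach: apply hydraulic power then efficiency conversion, P = rho*g*Q*H; P_in = P/eta.
Step 1 — hydraulic power (P = rho*g*Q*H):
  P = 1000 * 9.81 * 0.04549 * 48.60 = 21688.1 W
Step 2 — input power: P_in = P/eta = 21688.1 / 0.69 = 31430 W
Therefore the shaft input power required = 31430 W.


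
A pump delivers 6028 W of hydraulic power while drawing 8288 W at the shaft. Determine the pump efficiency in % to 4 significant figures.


Approach: apply the efficiency ratio, eta = (P_out/P_in)*100.
eta = (6028 / 8288) * 100 = 72.73 %
Therefore the pump efficiency = 72.73 %.


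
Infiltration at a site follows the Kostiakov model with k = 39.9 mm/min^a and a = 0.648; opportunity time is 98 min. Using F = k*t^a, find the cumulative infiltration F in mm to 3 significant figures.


F = 39.9 * 98^0.648 = 779 mm
Therefore the cumulative infiltration F = 779 mm.


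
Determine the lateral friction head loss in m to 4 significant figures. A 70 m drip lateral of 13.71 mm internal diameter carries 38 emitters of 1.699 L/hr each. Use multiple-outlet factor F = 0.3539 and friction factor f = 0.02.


Approach: apply Darcy-Weisbach with the multiple-outlet F-factor, Q = n*q/(3600*1000) m^3/s; v = Q/A; hf = F*f*(L/D)*(v^2/(2g)).
Q = 38*1.699/(3600*1000) = 1.79339e-05 m^3/s
A = pi*(13.71e-3/2)^2 = 1.47627e-04 m^2, so v = Q/A = 0.121481 m/s
hf = 0.3539*0.02*(70/0.01371)*(0.121481^2/(2*9.81)) = 0.02718 m
Therefore the lateral friction head loss = 0.02718 m.


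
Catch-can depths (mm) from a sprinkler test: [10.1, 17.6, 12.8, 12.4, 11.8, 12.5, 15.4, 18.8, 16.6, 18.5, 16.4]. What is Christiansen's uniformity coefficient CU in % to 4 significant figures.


Approach: apply Christiansen's uniformity coefficient, CU = (1 - mean_abs_deviation/mean)*100.
mean = 14.8091 mm
mean |d_i - mean| = 2.62645 mm
CU = (1 - 2.62645/14.8091)*100 = 82.26 %
Therefore Christiansen's uniformity coefficient CU = 82.26 %.


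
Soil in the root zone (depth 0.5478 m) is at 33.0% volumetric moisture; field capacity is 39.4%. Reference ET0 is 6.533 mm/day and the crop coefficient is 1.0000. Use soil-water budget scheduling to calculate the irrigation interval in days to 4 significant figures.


Approach: apply soil-water budget scheduling, SMD = (FC-theta)/100*depth*1000; ETc = ET0*Kc; interval = SMD/ETc.
Step 1 — soil moisture deficit:
  SMD = (39.4 - 33.0)/100 * 0.5478 * 1000 = 35.0592 mm
Step 2 — daily crop ET (ETc = ET0*Kc):
  ETc = 6.533 * 1.0000 = 6.53300 mm/day
Step 3 — irrigation interval (SMD/ETc):
  interval = 35.0592 / 6.53300 = 5.366 days
Therefore the irrigation interval = 5.366 days.


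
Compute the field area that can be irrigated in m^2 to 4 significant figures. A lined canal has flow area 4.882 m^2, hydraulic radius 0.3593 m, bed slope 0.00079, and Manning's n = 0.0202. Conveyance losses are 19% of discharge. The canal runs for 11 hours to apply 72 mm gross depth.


Approach: apply Manning's equation with a conveyance and depth budget, Q = (1/n)*A*R^(2/3)*S^(1/2); Q_field = Q*(1-loss); Area = Q_field*t/(d/1000).
Step 1 — canal discharge (Manning's equation):
  Q = (1/0.0202) * 4.882 * 0.3593^(2/3) * 0.00079^(1/2) = 3.43319 m^3/s
Step 2 — delivered flow: Q_field = 3.43319*(1 - 19/100) = 2.78089 m^3/s
Step 3 — volume delivered: V = 2.78089 * 11*3600 = 110123 m^3
Step 4 — area served: A = V / (depth/1000) = 110123 / 0.072 = 1529000 m^2
Therefore the field area that can be irrigated = 1529000 m^2.


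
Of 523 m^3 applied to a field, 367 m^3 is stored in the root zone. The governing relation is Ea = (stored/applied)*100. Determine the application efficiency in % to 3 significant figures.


Ea = (367/523)*100 = 70.2 %
Therefore the application efficiency = 70.2 %.


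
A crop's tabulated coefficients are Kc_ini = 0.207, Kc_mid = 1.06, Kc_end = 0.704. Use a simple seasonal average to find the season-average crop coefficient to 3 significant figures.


Approach: apply a simple seasonal average, Kc_avg = (Kc_ini + Kc_mid + Kc_end)/3.
Kc_avg = (0.207 + 1.06 + 0.704)/3 = 0.657
Therefore the season-average crop coefficient = 0.657.


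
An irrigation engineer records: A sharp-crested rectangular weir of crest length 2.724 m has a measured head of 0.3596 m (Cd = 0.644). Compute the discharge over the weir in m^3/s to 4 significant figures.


Approach: apply the rectangular weir equation, Q = (2/3)*Cd*L*sqrt(2g)*H^1.5.
Q = (2/3)*0.644*2.724*sqrt(2*9.81)*0.3596^1.5 = 1.117 m^3/s
Therefore the discharge over the weir = 1.117 m^3/s.


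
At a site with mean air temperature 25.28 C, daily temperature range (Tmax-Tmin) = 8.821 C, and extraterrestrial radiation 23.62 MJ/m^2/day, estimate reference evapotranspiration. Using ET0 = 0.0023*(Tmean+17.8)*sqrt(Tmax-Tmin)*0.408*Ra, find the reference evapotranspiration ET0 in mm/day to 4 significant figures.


ET0 = 0.0023*(25.28+17.8)*sqrt(8.821)*0.408*23.62 = 2.836 mm/day
Therefore the reference evapotranspiration ET0 = 2.836 mm/day.


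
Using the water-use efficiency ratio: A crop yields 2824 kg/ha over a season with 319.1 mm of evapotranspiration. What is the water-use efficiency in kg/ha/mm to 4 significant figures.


Approach: apply the water-use efficiency ratio, WUE = yield/ET.
WUE = 2824 / 319.1 = 8.850 kg/ha/mm
Therefore the water-use efficiency = 8.850 kg/ha/mm.


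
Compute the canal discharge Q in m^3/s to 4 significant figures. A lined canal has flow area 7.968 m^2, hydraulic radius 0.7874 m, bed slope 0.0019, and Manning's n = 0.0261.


Approach: apply Manning's equation, Q = (1/n)*A*R^(2/3)*S^(1/2).
Q = (1/0.0261) * 7.968 * 0.7874^(2/3) * 0.0019^(1/2) = 11.35 m^3/s
Therefore the canal discharge Q = 11.35 m^3/s.


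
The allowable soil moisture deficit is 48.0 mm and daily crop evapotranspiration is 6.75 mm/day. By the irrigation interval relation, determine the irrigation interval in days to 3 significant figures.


Approach: apply the irrigation interval relation, interval = SMD / ETc.
interval = 48.0 / 6.75 = 7.11 days
Therefore the irrigation interval = 7.11 days.


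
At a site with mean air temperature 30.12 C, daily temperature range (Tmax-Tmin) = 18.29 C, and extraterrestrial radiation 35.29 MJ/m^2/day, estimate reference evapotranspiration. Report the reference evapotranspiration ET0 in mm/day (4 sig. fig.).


Approach: apply the Hargreaves-Samani method, ET0 = 0.0023*(Tmean+17.8)*sqrt(Tmax-Tmin)*0.408*Ra.
ET0 = 0.0023*(30.12+17.8)*sqrt(18.29)*0.408*35.29 = 6.787 mm/day
Therefore the reference evapotranspiration ET0 = 6.787 mm/day.


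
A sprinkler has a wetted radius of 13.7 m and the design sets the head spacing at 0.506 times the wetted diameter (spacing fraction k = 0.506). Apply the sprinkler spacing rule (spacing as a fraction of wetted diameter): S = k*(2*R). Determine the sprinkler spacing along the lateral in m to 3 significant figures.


S = 0.506 * (2 * 13.7) = 13.9 m
Therefore the sprinkler spacing along the lateral = 13.9 m.


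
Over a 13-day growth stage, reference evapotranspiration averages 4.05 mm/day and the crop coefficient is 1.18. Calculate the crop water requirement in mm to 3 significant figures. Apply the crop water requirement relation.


Approach: apply the crop water requirement relation, CWR = ET0 * Kc * days.
CWR = 4.05 * 1.18 * 13 = 62.1 mm
Therefore the crop water requirement = 62.1 mm.


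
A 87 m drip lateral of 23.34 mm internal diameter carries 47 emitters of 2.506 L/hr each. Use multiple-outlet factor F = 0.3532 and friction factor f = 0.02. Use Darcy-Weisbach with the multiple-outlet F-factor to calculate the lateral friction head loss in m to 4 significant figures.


Approach: apply Darcy-Weisbach with the multiple-outlet F-factor, Q = n*q/(3600*1000) m^3/s; v = Q/A; hf = F*f*(L/D)*(v^2/(2g)).
Q = 47*2.506/(3600*1000) = 3.27172e-05 m^3/s
A = pi*(23.34e-3/2)^2 = 4.27850e-04 m^2, so v = Q/A = 0.0764689 m/s
hf = 0.3532*0.02*(87/0.02334)*(0.0764689^2/(2*9.81)) = 0.007848 m
Therefore the lateral friction head loss = 0.007848 m.


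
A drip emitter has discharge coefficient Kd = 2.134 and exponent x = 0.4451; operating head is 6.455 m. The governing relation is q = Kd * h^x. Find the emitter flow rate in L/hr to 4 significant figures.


q = 2.134 * 6.455^0.4451 = 4.894 L/hr
Therefore the emitter flow rate = 4.894 L/hr.


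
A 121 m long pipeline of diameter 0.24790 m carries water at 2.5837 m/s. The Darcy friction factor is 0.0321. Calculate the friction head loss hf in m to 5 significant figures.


Approach: apply the Darcy-Weisbach equation, hf = f*(L/D)*(v^2/(2g)).
hf = 0.0321 * (121/0.24790) * (2.5837^2 / (2*9.81))
hf = 5.3309 m
Therefore the friction head loss hf = 5.3309 m.


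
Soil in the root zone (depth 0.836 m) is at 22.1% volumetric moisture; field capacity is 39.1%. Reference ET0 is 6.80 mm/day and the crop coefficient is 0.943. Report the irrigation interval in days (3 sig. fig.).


Approach: apply soil-water budget scheduling, SMD = (FC-theta)/100*depth*1000; ETc = ET0*Kc; interval = SMD/ETc.
Step 1 — soil moisture deficit:
  SMD = (39.1 - 22.1)/100 * 0.836 * 1000 = 142.12 mm
Step 2 — daily crop ET (ETc = ET0*Kc):
  ETc = 6.80 * 0.943 = 6.4124 mm/day
Step 3 — irrigation interval (SMD/ETc):
  interval = 142.12 / 6.4124 = 22.2 days
Therefore the irrigation interval = 22.2 days.


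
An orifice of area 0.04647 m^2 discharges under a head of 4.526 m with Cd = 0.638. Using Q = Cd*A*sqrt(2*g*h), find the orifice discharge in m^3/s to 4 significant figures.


Q = 0.638 * 0.04647 * sqrt(2*9.81*4.526) = 0.2794 m^3/s
Therefore the orifice discharge = 0.2794 m^3/s.


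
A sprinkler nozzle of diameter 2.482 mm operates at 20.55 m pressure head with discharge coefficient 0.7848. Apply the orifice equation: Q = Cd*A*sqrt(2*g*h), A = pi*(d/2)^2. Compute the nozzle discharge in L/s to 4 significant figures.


A = pi*(2.482e-3/2)^2 = 4.83831e-06 m^2
Q = 0.7848 * 4.83831e-06 * sqrt(2*9.81*20.55) * 1000 = 0.07624 L/s
Therefore the nozzle discharge = 0.07624 L/s.


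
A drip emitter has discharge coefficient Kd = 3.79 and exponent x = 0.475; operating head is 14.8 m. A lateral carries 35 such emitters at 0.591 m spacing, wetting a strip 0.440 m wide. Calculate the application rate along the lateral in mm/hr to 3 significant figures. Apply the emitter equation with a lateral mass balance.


Approach: apply the emitter equation with a lateral mass balance, q = Kd*h^x; Q = n*q; rate = Q/(n*spacing*width).
Step 1 — single emitter flow (q = Kd*h^x):
  q = 3.79 * 14.8^0.475 = 13.631 L/hr
Step 2 — total lateral flow: Q = 35 * 13.631 = 477.07 L/hr
Step 3 — wetted area: A = 35 * 0.591 * 0.440 = 9.1014 m^2
Step 4 — application rate: Q/A = 477.07/9.1014 = 52.4 mm/hr
Therefore the application rate along the lateral = 52.4 mm/hr.


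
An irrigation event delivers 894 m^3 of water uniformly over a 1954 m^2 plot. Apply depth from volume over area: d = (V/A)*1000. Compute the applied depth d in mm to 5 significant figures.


d = (894 / 1954) * 1000 = 457.52 mm
Therefore the applied depth d = 457.52 mm.


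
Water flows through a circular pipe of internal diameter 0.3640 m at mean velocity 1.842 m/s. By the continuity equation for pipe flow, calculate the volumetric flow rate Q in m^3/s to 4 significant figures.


Approach: apply the continuity equation for pipe flow, Q = A * v with A = pi*(D/2)^2.
A = pi*(0.3640/2)^2 = 0.104062 m^2
Q = 0.104062 * 1.842 = 0.1917 m^3/s
Therefore the volumetric flow rate Q = 0.1917 m^3/s.


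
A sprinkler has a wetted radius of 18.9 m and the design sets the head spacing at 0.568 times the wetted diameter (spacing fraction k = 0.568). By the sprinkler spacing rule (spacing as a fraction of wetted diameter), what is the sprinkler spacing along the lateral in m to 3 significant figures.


Approach: apply the sprinkler spacing rule (spacing as a fraction of wetted diameter), S = k*(2*R).
S = 0.568 * (2 * 18.9) = 21.5 m
Therefore the sprinkler spacing along the lateral = 21.5 m.


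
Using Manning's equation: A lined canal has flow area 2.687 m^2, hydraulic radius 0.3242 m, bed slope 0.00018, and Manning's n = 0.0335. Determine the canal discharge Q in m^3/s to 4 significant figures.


Approach: apply Manning's equation, Q = (1/n)*A*R^(2/3)*S^(1/2).
Q = (1/0.0335) * 2.687 * 0.3242^(2/3) * 0.00018^(1/2) = 0.5078 m^3/s
Therefore the canal discharge Q = 0.5078 m^3/s.
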